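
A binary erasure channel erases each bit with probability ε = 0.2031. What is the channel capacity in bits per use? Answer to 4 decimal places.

0.7969 bits

Binary erasure channel: capacity C = 1 − ε.
C = 1 − 0.2031 = 0.7969 bits per channel use.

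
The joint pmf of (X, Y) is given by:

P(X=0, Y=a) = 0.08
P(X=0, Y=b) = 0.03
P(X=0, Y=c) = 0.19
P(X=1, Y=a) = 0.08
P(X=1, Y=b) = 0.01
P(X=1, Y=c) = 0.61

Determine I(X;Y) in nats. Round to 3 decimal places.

Marginals: p(X) = (0.3000, 0.7000), p(Y) = (0.1600, 0.0400, 0.8000).
I(X;Y) = Σ p(x,y)·ln[p(x,y)/(p(x)p(y))].
  (0,a): 0.08·ln(1.6667) = 0.0409
  (0,b): 0.03·ln(2.5000) = 0.0275
  (0,c): 0.19·ln(0.7917) = -0.0444
  (1,a): 0.08·ln(0.7143) = -0.0269
  (1,b): 0.01·ln(0.3571) = -0.0103
  (1,c): 0.61·ln(1.0893) = 0.0522
Sum = 0.039 nats.

0.039 nats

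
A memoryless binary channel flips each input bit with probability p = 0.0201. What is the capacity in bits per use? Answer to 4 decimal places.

0.8580 bits

Binary symmetric channel: C = 1 − h₂(ε) where h₂ is the binary entropy function.
h₂(0.0201) = −0.0201·log₂0.0201 − 0.9799·log₂0.9799 = 0.1420.
C = 1 − 0.1420 = 0.8580 bits per channel use.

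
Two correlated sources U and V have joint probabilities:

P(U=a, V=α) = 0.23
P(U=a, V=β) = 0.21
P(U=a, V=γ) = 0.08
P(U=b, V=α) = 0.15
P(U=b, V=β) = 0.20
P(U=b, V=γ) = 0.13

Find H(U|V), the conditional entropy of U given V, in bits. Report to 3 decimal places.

Chain rule: H(U|V) = H(U,V) − H(V).
Marginals: p(U) = (0.5200, 0.4800), p(V) = (0.3800, 0.4100, 0.2100).
H(U,V) = 2.5096 bits; H(V) = 1.5307 bits.
H(U|V) = 2.5096 − 1.5307 = 0.979 bits.

0.979 bits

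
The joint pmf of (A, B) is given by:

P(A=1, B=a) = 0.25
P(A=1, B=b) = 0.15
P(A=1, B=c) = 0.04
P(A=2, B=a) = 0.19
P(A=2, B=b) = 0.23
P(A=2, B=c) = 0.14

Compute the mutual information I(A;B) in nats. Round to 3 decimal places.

0.035 nats

Marginals: p(A) = (0.4400, 0.5600), p(B) = (0.4400, 0.3800, 0.1800).
I(A;B) = Σ p(x,y)·ln[p(x,y)/(p(x)p(y))].
  (1,a): 0.25·ln(1.2913) = 0.0639
  (1,b): 0.15·ln(0.8971) = -0.0163
  (1,c): 0.04·ln(0.5051) = -0.0273
  (2,a): 0.19·ln(0.7711) = -0.0494
  (2,b): 0.23·ln(1.0808) = 0.0179
  (2,c): 0.14·ln(1.3889) = 0.0460
Sum = 0.035 nats.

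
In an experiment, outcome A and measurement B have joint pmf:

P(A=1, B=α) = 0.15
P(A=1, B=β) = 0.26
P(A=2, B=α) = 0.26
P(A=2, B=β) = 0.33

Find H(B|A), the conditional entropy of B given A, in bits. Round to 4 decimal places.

Chain rule: H(B|A) = H(A,B) − H(A).
Marginals: p(A) = (0.4100, 0.5900), p(B) = (0.4100, 0.5900).
H(A,B) = 1.9489 bits; H(A) = 0.9765 bits.
H(B|A) = 1.9489 − 0.9765 = 0.9724 bits.

0.9724 bits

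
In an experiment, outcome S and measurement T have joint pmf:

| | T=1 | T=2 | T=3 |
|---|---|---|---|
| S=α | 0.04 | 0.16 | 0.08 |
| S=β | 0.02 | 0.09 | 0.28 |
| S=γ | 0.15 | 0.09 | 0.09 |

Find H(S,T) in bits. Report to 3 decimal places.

H(S,T) = −Σ p(x,y)·log₂ p(x,y) over all 9 cells.
  cell (α,1): −0.04·log₂0.04 = 0.1858
  cell (α,2): −0.16·log₂0.16 = 0.4230
  cell (α,3): −0.08·log₂0.08 = 0.2915
  cell (β,1): −0.02·log₂0.02 = 0.1129
  cell (β,2): −0.09·log₂0.09 = 0.3127
  cell (β,3): −0.28·log₂0.28 = 0.5142
  cell (γ,1): −0.15·log₂0.15 = 0.4105
  cell (γ,2): −0.09·log₂0.09 = 0.3127
  cell (γ,3): −0.09·log₂0.09 = 0.3127
Sum = 2.876 bits.

2.876 bits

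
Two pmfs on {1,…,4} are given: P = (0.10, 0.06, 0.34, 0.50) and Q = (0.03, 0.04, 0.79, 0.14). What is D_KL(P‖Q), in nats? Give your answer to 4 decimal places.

D(P‖Q) = Σ p·ln(p/q).
  0.10·ln(0.10/0.03) = 0.12040
  0.06·ln(0.06/0.04) = 0.02433
  0.34·ln(0.34/0.79) = -0.28665
  0.50·ln(0.50/0.14) = 0.63648
D(P‖Q) = 0.4946 nats.

0.4946 nats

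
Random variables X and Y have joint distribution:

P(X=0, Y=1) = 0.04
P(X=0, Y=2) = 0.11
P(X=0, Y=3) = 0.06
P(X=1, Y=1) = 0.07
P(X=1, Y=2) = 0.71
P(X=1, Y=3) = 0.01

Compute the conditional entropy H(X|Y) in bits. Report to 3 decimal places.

0.612 bits

Chain rule: H(X|Y) = H(X,Y) − H(Y).
Marginals: p(X) = (0.2100, 0.7900), p(Y) = (0.1100, 0.8200, 0.0700).
H(X,Y) = 1.4654 bits; H(Y) = 0.8536 bits.
H(X|Y) = 1.4654 − 0.8536 = 0.612 bits.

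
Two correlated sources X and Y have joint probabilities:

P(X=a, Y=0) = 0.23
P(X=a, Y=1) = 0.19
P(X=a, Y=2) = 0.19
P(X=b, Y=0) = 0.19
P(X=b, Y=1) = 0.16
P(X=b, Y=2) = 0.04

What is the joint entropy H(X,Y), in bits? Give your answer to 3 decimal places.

2.462 bits

H(X,Y) = −Σ p(x,y)·log₂ p(x,y) over all 6 cells.
  cell (a,0): −0.23·log₂0.23 = 0.4877
  cell (a,1): −0.19·log₂0.19 = 0.4552
  cell (a,2): −0.19·log₂0.19 = 0.4552
  cell (b,0): −0.19·log₂0.19 = 0.4552
  cell (b,1): −0.16·log₂0.16 = 0.4230
  cell (b,2): −0.04·log₂0.04 = 0.1858
Sum = 2.462 bits.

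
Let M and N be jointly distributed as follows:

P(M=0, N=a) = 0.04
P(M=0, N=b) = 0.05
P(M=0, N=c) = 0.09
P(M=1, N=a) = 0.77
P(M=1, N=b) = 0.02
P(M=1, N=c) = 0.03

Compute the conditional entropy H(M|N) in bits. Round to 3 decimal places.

0.388 bits

Chain rule: H(M|N) = H(M,N) − H(N).
Marginals: p(M) = (0.1800, 0.8200), p(N) = (0.8100, 0.0700, 0.1200).
H(M,N) = 1.2695 bits; H(N) = 0.8819 bits.
H(M|N) = 1.2695 − 0.8819 = 0.388 bits.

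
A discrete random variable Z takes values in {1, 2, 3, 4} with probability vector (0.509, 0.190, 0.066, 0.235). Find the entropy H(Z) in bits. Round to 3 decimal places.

1.701 bits

H(Z) = −Σ p·log₂ p.
  −(0.509)·log₂(0.509) = 0.4959
  −(0.190)·log₂(0.190) = 0.4552
  −(0.066)·log₂(0.066) = 0.2588
  −(0.235)·log₂(0.235) = 0.4910
Sum: 0.4959 + 0.4552 + 0.2588 + 0.4910 = 1.701 bits.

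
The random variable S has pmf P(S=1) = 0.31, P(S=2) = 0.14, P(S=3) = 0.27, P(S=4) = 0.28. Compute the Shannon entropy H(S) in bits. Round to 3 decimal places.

1.945 bits

H(S) = −Σ p·log₂ p.
  −(0.31)·log₂(0.31) = 0.5238
  −(0.14)·log₂(0.14) = 0.3971
  −(0.27)·log₂(0.27) = 0.5100
  −(0.28)·log₂(0.28) = 0.5142
Sum: 0.5238 + 0.3971 + 0.5100 + 0.5142 = 1.945 bits.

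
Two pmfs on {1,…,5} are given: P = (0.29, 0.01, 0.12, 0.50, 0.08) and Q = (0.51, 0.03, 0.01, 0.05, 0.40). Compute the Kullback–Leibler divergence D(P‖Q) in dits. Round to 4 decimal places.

D(P‖Q) = Σ p·log₁₀(p/q).
  0.29·log₁₀(0.29/0.51) = -0.07110
  0.01·log₁₀(0.01/0.03) = -0.00477
  0.12·log₁₀(0.12/0.01) = 0.12950
  0.50·log₁₀(0.50/0.05) = 0.50000
  0.08·log₁₀(0.08/0.40) = -0.05592
D(P‖Q) = 0.4977 dits.

0.4977 dits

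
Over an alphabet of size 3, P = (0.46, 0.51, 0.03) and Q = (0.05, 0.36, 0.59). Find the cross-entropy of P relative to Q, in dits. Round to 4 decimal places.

0.8316 dits

H(P,Q) = −Σ p·log₁₀ q.
  −0.46·log₁₀(0.05) = 0.59847
  −0.51·log₁₀(0.36) = 0.22629
  −0.03·log₁₀(0.59) = 0.00687
H(P,Q) = 0.8316 dits.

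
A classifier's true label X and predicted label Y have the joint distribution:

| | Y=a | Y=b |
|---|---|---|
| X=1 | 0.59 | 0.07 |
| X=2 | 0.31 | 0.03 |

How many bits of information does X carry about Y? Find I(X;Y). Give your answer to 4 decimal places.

Marginals: p(X) = (0.6600, 0.3400), p(Y) = (0.9000, 0.1000).
I(X;Y) = Σ p(x,y)·log₂[p(x,y)/(p(x)p(y))].
  (1,a): 0.59·log₂(0.9933) = -0.00575
  (1,b): 0.07·log₂(1.0606) = 0.00594
  (2,a): 0.31·log₂(1.0131) = 0.00581
  (2,b): 0.03·log₂(0.8824) = -0.00542
Sum = 0.0006 bits.

0.0006 bits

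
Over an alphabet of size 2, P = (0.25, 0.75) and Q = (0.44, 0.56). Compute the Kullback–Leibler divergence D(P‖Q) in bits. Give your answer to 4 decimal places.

0.1122 bits

D(P‖Q) = Σ p·log₂(p/q).
  0.25·log₂(0.25/0.44) = -0.20389
  0.75·log₂(0.75/0.56) = 0.31610
D(P‖Q) = 0.1122 bits.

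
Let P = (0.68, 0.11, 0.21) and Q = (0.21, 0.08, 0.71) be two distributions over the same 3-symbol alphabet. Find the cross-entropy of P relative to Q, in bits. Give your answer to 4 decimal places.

H(P,Q) = −Σ p·log₂ q.
  −0.68·log₂(0.21) = 1.53105
  −0.11·log₂(0.08) = 0.40082
  −0.21·log₂(0.71) = 0.10376
H(P,Q) = 2.0356 bits.

2.0356 bits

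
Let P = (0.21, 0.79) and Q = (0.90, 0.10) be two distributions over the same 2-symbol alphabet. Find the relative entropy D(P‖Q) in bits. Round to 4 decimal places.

1.9148 bits

D(P‖Q) = Σ p·log₂(p/q).
  0.21·log₂(0.21/0.90) = -0.44090
  0.79·log₂(0.79/0.10) = 2.35566
D(P‖Q) = 1.9148 bits.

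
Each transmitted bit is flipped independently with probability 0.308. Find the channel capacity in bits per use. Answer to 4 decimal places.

Binary symmetric channel: C = 1 − h₂(ε) where h₂ is the binary entropy function.
h₂(0.308) = −0.308·log₂0.308 − 0.692·log₂0.692 = 0.8909.
C = 1 − 0.8909 = 0.1091 bits per channel use.

0.1091 bits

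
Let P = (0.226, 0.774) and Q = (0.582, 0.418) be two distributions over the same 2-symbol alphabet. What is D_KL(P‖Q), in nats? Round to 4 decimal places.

D(P‖Q) = Σ p·ln(p/q).
  0.226·ln(0.226/0.582) = -0.21378
  0.774·ln(0.774/0.418) = 0.47685
D(P‖Q) = 0.2631 nats.

0.2631 nats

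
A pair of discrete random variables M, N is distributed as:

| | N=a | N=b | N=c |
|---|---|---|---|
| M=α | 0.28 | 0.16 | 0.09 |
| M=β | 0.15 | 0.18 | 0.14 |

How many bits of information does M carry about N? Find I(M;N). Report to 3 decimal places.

0.035 bits

Marginals: p(M) = (0.5300, 0.4700), p(N) = (0.4300, 0.3400, 0.2300).
I(M;N) = Σ p(x,y)·log₂[p(x,y)/(p(x)p(y))].
  (α,a): 0.28·log₂(1.2286) = 0.0832
  (α,b): 0.16·log₂(0.8879) = -0.0274
  (α,c): 0.09·log₂(0.7383) = -0.0394
  (β,a): 0.15·log₂(0.7422) = -0.0645
  (β,b): 0.18·log₂(1.1264) = 0.0309
  (β,c): 0.14·log₂(1.2951) = 0.0522
Sum = 0.035 bits.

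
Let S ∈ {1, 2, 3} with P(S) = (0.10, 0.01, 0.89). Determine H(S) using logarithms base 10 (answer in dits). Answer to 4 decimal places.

0.1650 dits

H(S) = −Σ p·log₁₀ p.
  −(0.10)·log₁₀(0.10) = 0.10000
  −(0.01)·log₁₀(0.01) = 0.02000
  −(0.89)·log₁₀(0.89) = 0.04504
Sum: 0.10000 + 0.02000 + 0.04504 = 0.1650 dits.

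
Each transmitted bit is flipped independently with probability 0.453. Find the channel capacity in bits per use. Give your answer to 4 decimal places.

Binary symmetric channel: C = 1 − h₂(ε) where h₂ is the binary entropy function.
h₂(0.453) = −0.453·log₂0.453 − 0.547·log₂0.547 = 0.9936.
C = 1 − 0.9936 = 0.0064 bits per channel use.

0.0064 bits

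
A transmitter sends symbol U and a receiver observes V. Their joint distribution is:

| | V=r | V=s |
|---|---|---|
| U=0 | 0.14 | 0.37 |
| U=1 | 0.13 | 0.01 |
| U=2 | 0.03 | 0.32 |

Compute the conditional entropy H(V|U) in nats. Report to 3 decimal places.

0.438 nats

Marginals: p(U) = (0.5100, 0.1400, 0.3500), p(V) = (0.3000, 0.7000).
H(V|U) = Σ p(U) · H(V|U=·).
  U=0: p=0.5100, H(V|U=0) = 0.5877
  U=1: p=0.1400, H(V|U=1) = 0.2573
  U=2: p=0.3500, H(V|U=2) = 0.2925
Weighted sum = 0.438 nats.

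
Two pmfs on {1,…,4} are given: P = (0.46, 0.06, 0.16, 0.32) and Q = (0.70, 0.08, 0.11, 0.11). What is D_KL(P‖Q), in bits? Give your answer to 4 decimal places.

0.2759 bits

D(P‖Q) = Σ p·log₂(p/q).
  0.46·log₂(0.46/0.70) = -0.27863
  0.06·log₂(0.06/0.08) = -0.02490
  0.16·log₂(0.16/0.11) = 0.08649
  0.32·log₂(0.32/0.11) = 0.49298
D(P‖Q) = 0.2759 bits.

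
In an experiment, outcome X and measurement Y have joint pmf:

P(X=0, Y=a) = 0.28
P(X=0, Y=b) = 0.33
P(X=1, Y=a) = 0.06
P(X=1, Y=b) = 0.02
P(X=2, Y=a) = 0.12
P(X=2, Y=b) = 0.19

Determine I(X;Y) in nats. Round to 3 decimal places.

0.017 nats

Marginals: p(X) = (0.6100, 0.0800, 0.3100), p(Y) = (0.4600, 0.5400).
I(X;Y) = Σ p(x,y)·ln[p(x,y)/(p(x)p(y))].
  (0,a): 0.28·ln(0.9979) = -0.0006
  (0,b): 0.33·ln(1.0018) = 0.0006
  (1,a): 0.06·ln(1.6304) = 0.0293
  (1,b): 0.02·ln(0.4630) = -0.0154
  (2,a): 0.12·ln(0.8415) = -0.0207
  (2,b): 0.19·ln(1.1350) = 0.0241
Sum = 0.017 nats.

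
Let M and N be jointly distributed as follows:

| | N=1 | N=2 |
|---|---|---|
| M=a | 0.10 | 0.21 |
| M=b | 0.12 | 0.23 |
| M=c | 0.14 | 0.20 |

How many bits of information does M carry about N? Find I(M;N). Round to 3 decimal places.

0.005 bits

Marginals: p(M) = (0.3100, 0.3500, 0.3400), p(N) = (0.3600, 0.6400).
I(M;N) = Σ p(x,y)·log₂[p(x,y)/(p(x)p(y))].
  (a,1): 0.10·log₂(0.8961) = -0.0158
  (a,2): 0.21·log₂(1.0585) = 0.0172
  (b,1): 0.12·log₂(0.9524) = -0.0084
  (b,2): 0.23·log₂(1.0268) = 0.0088
  (c,1): 0.14·log₂(1.1438) = 0.0271
  (c,2): 0.20·log₂(0.9191) = -0.0243
Sum = 0.005 bits.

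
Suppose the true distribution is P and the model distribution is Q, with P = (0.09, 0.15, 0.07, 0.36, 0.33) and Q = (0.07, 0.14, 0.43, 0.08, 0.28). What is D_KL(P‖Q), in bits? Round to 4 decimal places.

D(P‖Q) = Σ p·log₂(p/q).
  0.09·log₂(0.09/0.07) = 0.03263
  0.15·log₂(0.15/0.14) = 0.01493
  0.07·log₂(0.07/0.43) = -0.18332
  0.36·log₂(0.36/0.08) = 0.78117
  0.33·log₂(0.33/0.28) = 0.07822
D(P‖Q) = 0.7236 bits.

0.7236 bits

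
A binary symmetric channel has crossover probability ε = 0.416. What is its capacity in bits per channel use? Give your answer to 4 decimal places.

Binary symmetric channel: C = 1 − h₂(ε) where h₂ is the binary entropy function.
h₂(0.416) = −0.416·log₂0.416 − 0.584·log₂0.584 = 0.9795.
C = 1 − 0.9795 = 0.0205 bits per channel use.

0.0205 bits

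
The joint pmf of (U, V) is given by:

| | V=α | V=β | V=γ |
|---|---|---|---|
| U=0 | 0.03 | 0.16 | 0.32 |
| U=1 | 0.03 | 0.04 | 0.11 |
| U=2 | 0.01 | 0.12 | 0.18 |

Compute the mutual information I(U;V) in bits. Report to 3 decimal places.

Marginals: p(U) = (0.5100, 0.1800, 0.3100), p(V) = (0.0700, 0.3200, 0.6100).
I(U;V) = Σ p(x,y)·log₂[p(x,y)/(p(x)p(y))].
  (0,α): 0.03·log₂(0.8403) = -0.0075
  (0,β): 0.16·log₂(0.9804) = -0.0046
  (0,γ): 0.32·log₂(1.0286) = 0.0130
  (1,α): 0.03·log₂(2.3810) = 0.0375
  (1,β): 0.04·log₂(0.6944) = -0.0210
  (1,γ): 0.11·log₂(1.0018) = 0.0003
  (2,α): 0.01·log₂(0.4608) = -0.0112
  (2,β): 0.12·log₂(1.2097) = 0.0330
  (2,γ): 0.18·log₂(0.9519) = -0.0128
Sum = 0.027 bits.

0.027 bits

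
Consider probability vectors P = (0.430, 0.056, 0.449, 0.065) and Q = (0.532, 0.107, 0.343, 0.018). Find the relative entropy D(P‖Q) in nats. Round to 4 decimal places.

0.0766 nats

D(P‖Q) = Σ p·ln(p/q).
  0.430·ln(0.430/0.532) = -0.09153
  0.056·ln(0.056/0.107) = -0.03626
  0.449·ln(0.449/0.343) = 0.12091
  0.065·ln(0.065/0.018) = 0.08346
D(P‖Q) = 0.0766 nats.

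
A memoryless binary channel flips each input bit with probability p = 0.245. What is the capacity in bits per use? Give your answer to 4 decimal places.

0.1967 bits

Binary symmetric channel: C = 1 − h₂(ε) where h₂ is the binary entropy function.
h₂(0.245) = −0.245·log₂0.245 − 0.755·log₂0.755 = 0.8033.
C = 1 − 0.8033 = 0.1967 bits per channel use.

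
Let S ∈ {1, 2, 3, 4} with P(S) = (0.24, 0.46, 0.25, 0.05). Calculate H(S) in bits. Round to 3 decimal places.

1.726 bits

H(S) = −Σ p·log₂ p.
  −(0.24)·log₂(0.24) = 0.4941
  −(0.46)·log₂(0.46) = 0.5153
  −(0.25)·log₂(0.25) = 0.5000
  −(0.05)·log₂(0.05) = 0.2161
Sum: 0.4941 + 0.5153 + 0.5000 + 0.2161 = 1.726 bits.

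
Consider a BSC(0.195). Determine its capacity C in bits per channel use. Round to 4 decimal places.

Binary symmetric channel: C = 1 − h₂(ε) where h₂ is the binary entropy function.
h₂(0.195) = −0.195·log₂0.195 − 0.805·log₂0.805 = 0.7118.
C = 1 − 0.7118 = 0.2882 bits per channel use.

0.2882 bits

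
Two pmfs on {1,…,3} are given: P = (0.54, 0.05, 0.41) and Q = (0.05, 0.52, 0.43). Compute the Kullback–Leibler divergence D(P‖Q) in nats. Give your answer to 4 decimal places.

1.1483 nats

D(P‖Q) = Σ p·ln(p/q).
  0.54·ln(0.54/0.05) = 1.28495
  0.05·ln(0.05/0.52) = -0.11709
  0.41·ln(0.41/0.43) = -0.01953
D(P‖Q) = 1.1483 nats.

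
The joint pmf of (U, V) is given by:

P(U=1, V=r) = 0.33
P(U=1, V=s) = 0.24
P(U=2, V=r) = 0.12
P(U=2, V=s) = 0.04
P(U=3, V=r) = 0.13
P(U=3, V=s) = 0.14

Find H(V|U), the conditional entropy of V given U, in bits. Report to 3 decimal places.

0.959 bits

Chain rule: H(V|U) = H(U,V) − H(U).
Marginals: p(U) = (0.5700, 0.1600, 0.2700), p(V) = (0.5800, 0.4200).
H(U,V) = 2.3545 bits; H(U) = 1.3953 bits.
H(V|U) = 2.3545 − 1.3953 = 0.959 bits.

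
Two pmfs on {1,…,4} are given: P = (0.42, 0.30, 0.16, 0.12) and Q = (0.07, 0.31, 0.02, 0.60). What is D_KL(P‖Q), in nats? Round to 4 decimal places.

D(P‖Q) = Σ p·ln(p/q).
  0.42·ln(0.42/0.07) = 0.75254
  0.30·ln(0.30/0.31) = -0.00984
  0.16·ln(0.16/0.02) = 0.33271
  0.12·ln(0.12/0.60) = -0.19313
D(P‖Q) = 0.8823 nats.

0.8823 nats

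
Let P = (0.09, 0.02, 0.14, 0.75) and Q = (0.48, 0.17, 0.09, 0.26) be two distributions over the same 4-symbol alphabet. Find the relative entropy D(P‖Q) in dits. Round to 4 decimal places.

D(P‖Q) = Σ p·log₁₀(p/q).
  0.09·log₁₀(0.09/0.48) = -0.06543
  0.02·log₁₀(0.02/0.17) = -0.01859
  0.14·log₁₀(0.14/0.09) = 0.02686
  0.75·log₁₀(0.75/0.26) = 0.34507
D(P‖Q) = 0.2879 dits.

0.2879 dits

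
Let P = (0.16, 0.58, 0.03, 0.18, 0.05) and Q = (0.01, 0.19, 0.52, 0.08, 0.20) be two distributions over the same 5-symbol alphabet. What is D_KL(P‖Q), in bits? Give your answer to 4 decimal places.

D(P‖Q) = Σ p·log₂(p/q).
  0.16·log₂(0.16/0.01) = 0.64000
  0.58·log₂(0.58/0.19) = 0.93383
  0.03·log₂(0.03/0.52) = -0.12346
  0.18·log₂(0.18/0.08) = 0.21059
  0.05·log₂(0.05/0.20) = -0.10000
D(P‖Q) = 1.5610 bits.

1.5610 bits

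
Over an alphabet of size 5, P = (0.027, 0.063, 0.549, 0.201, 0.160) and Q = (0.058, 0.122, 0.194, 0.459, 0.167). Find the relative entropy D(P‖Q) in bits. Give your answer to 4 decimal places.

D(P‖Q) = Σ p·log₂(p/q).
  0.027·log₂(0.027/0.058) = -0.02978
  0.063·log₂(0.063/0.122) = -0.06007
  0.549·log₂(0.549/0.194) = 0.82391
  0.201·log₂(0.201/0.459) = -0.23945
  0.160·log₂(0.160/0.167) = -0.00988
D(P‖Q) = 0.4847 bits.

0.4847 bits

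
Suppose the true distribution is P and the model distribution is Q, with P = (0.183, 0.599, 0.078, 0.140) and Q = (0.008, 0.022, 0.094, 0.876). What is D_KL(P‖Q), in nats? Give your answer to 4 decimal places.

2.2808 nats

D(P‖Q) = Σ p·ln(p/q).
  0.183·ln(0.183/0.008) = 0.57280
  0.599·ln(0.599/0.022) = 1.97923
  0.078·ln(0.078/0.094) = -0.01455
  0.140·ln(0.140/0.876) = -0.25672
D(P‖Q) = 2.2808 nats.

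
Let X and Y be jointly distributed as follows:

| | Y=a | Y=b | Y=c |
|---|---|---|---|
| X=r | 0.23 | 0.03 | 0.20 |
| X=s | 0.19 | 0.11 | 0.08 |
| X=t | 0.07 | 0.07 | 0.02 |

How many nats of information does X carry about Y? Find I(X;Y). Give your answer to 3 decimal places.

Marginals: p(X) = (0.4600, 0.3800, 0.1600), p(Y) = (0.4900, 0.2100, 0.3000).
I(X;Y) = H(X) + H(Y) − H(X,Y).
H(X) = 1.0181, H(Y) = 1.0385, H(X,Y) = 1.9760.
I(X;Y) = 1.0181 + 1.0385 − 1.9760 = 0.081 nats.

0.081 nats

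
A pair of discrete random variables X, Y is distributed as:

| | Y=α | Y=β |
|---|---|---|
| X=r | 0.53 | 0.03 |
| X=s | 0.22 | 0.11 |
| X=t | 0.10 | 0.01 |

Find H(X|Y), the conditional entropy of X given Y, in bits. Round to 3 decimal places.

Chain rule: H(X|Y) = H(X,Y) − H(Y).
Marginals: p(X) = (0.5600, 0.3300, 0.1100), p(Y) = (0.8500, 0.1500).
H(X,Y) = 1.8667 bits; H(Y) = 0.6098 bits.
H(X|Y) = 1.8667 − 0.6098 = 1.257 bits.

1.257 bits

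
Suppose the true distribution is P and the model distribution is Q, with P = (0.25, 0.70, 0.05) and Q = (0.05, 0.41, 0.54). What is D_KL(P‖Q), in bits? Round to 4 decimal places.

D(P‖Q) = Σ p·log₂(p/q).
  0.25·log₂(0.25/0.05) = 0.58048
  0.70·log₂(0.70/0.41) = 0.54021
  0.05·log₂(0.05/0.54) = -0.17165
D(P‖Q) = 0.9490 bits.

0.9490 bits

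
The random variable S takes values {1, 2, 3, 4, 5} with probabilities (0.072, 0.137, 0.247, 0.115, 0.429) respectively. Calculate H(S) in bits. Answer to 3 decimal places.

2.047 bits

H(S) = −Σ p·log₂ p.
  −(0.072)·log₂(0.072) = 0.2733
  −(0.137)·log₂(0.137) = 0.3929
  −(0.247)·log₂(0.247) = 0.4983
  −(0.115)·log₂(0.115) = 0.3588
  −(0.429)·log₂(0.429) = 0.5238
Sum: 0.2733 + 0.3929 + 0.4983 + 0.3588 + 0.5238 = 2.047 bits.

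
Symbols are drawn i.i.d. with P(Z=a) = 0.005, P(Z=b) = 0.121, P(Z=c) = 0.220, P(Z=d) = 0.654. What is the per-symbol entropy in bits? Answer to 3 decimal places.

1.288 bits

H(Z) = −Σ p·log₂ p.
  −(0.005)·log₂(0.005) = 0.0382
  −(0.121)·log₂(0.121) = 0.3687
  −(0.220)·log₂(0.220) = 0.4806
  −(0.654)·log₂(0.654) = 0.4007
Sum: 0.0382 + 0.3687 + 0.4806 + 0.4007 = 1.288 bits.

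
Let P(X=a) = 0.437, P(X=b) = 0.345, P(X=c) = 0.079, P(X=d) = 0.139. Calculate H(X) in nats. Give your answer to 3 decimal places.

H(X) = −Σ p·ln p.
  −(0.437)·ln(0.437) = 0.3618
  −(0.345)·ln(0.345) = 0.3672
  −(0.079)·ln(0.079) = 0.2005
  −(0.139)·ln(0.139) = 0.2743
Sum: 0.3618 + 0.3672 + 0.2005 + 0.2743 = 1.204 nats.

1.204 nats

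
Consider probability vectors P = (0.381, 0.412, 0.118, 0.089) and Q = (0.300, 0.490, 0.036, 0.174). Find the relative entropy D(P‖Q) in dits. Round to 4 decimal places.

0.0435 dits

D(P‖Q) = Σ p·log₁₀(p/q).
  0.381·log₁₀(0.381/0.300) = 0.03955
  0.412·log₁₀(0.412/0.490) = -0.03102
  0.118·log₁₀(0.118/0.036) = 0.06084
  0.089·log₁₀(0.089/0.174) = -0.02591
D(P‖Q) = 0.0435 dits.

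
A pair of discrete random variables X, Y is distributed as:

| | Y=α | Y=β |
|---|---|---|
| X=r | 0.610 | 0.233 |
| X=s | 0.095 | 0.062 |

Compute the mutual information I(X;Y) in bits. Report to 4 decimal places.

0.0062 bits

Marginals: p(X) = (0.8430, 0.1570), p(Y) = (0.7050, 0.2950).
I(X;Y) = H(X) + H(Y) − H(X,Y).
H(X) = 0.6271, H(Y) = 0.8751, H(X,Y) = 1.4960.
I(X;Y) = 0.6271 + 0.8751 − 1.4960 = 0.0062 bits.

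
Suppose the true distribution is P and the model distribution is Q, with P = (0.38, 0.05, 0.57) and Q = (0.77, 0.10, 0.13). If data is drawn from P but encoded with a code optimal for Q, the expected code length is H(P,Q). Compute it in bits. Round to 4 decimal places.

H(P,Q) = −Σ p·log₂ q.
  −0.38·log₂(0.77) = 0.14329
  −0.05·log₂(0.10) = 0.16610
  −0.57·log₂(0.13) = 1.67775
H(P,Q) = 1.9871 bits.

1.9871 bits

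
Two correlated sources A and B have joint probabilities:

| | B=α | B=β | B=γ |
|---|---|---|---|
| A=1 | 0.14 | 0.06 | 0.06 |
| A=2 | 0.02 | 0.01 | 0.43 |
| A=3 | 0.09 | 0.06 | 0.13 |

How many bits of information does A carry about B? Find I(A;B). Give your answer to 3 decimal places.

Marginals: p(A) = (0.2600, 0.4600, 0.2800), p(B) = (0.2500, 0.1300, 0.6200).
I(A;B) = H(A) + H(B) − H(A,B).
H(A) = 1.5348, H(B) = 1.3102, H(A,B) = 2.5259.
I(A;B) = 1.5348 + 1.3102 − 2.5259 = 0.319 bits.

0.319 bits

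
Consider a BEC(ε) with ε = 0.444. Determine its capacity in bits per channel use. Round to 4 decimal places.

0.5560 bits

Binary erasure channel: capacity C = 1 − ε.
C = 1 − 0.444 = 0.5560 bits per channel use.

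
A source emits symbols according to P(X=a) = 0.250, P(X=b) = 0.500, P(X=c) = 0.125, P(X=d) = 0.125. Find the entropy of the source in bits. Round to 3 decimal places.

1.750 bits

H(X) = −Σ p·log₂ p.
  −(0.250)·log₂(0.250) = 0.5000
  −(0.500)·log₂(0.500) = 0.5000
  −(0.125)·log₂(0.125) = 0.3750
  −(0.125)·log₂(0.125) = 0.3750
Sum: 0.5000 + 0.5000 + 0.3750 + 0.3750 = 1.750 bits.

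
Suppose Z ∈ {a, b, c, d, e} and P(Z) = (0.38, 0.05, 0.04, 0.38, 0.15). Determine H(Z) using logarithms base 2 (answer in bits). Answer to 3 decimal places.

H(Z) = −Σ p·log₂ p.
  −(0.38)·log₂(0.38) = 0.5305
  −(0.05)·log₂(0.05) = 0.2161
  −(0.04)·log₂(0.04) = 0.1858
  −(0.38)·log₂(0.38) = 0.5305
  −(0.15)·log₂(0.15) = 0.4105
Sum: 0.5305 + 0.2161 + 0.1858 + 0.5305 + 0.4105 = 1.873 bits.

1.873 bits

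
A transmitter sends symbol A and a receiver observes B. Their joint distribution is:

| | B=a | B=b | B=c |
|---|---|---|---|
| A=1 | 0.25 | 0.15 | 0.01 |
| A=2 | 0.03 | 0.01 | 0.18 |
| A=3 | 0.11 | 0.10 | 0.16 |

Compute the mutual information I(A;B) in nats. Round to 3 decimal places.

0.248 nats

Marginals: p(A) = (0.4100, 0.2200, 0.3700), p(B) = (0.3900, 0.2600, 0.3500).
I(A;B) = Σ p(x,y)·ln[p(x,y)/(p(x)p(y))].
  (1,a): 0.25·ln(1.5635) = 0.1117
  (1,b): 0.15·ln(1.4071) = 0.0512
  (1,c): 0.01·ln(0.0697) = -0.0266
  (2,a): 0.03·ln(0.3497) = -0.0315
  (2,b): 0.01·ln(0.1748) = -0.0174
  (2,c): 0.18·ln(2.3377) = 0.1528
  (3,a): 0.11·ln(0.7623) = -0.0299
  (3,b): 0.10·ln(1.0395) = 0.0039
  (3,c): 0.16·ln(1.2355) = 0.0338
Sum = 0.248 nats.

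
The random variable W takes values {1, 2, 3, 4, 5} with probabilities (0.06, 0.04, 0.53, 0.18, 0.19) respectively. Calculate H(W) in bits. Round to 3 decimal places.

1.815 bits

H(W) = −Σ p·log₂ p.
  −(0.06)·log₂(0.06) = 0.2435
  −(0.04)·log₂(0.04) = 0.1858
  −(0.53)·log₂(0.53) = 0.4854
  −(0.18)·log₂(0.18) = 0.4453
  −(0.19)·log₂(0.19) = 0.4552
Sum: 0.2435 + 0.1858 + 0.4854 + 0.4453 + 0.4552 = 1.815 bits.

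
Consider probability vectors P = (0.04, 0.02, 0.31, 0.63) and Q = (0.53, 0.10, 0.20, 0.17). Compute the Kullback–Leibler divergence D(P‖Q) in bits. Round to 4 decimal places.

D(P‖Q) = Σ p·log₂(p/q).
  0.04·log₂(0.04/0.53) = -0.14912
  0.02·log₂(0.02/0.10) = -0.04644
  0.31·log₂(0.31/0.20) = 0.19600
  0.63·log₂(0.63/0.17) = 1.19058
D(P‖Q) = 1.1910 bits.

1.1910 bits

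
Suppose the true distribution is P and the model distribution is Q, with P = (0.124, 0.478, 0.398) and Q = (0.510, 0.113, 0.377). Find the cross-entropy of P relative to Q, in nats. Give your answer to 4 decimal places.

H(P,Q) = −Σ p·ln q.
  −0.124·ln(0.510) = 0.08349
  −0.478·ln(0.113) = 1.04222
  −0.398·ln(0.377) = 0.38825
H(P,Q) = 1.5140 nats.

1.5140 nats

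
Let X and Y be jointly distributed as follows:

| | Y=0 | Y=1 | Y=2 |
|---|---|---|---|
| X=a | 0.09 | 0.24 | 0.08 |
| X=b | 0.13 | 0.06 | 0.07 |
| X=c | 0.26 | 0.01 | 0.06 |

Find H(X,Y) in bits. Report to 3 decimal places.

2.808 bits

H(X,Y) = −Σ p(x,y)·log₂ p(x,y) over all 9 cells.
  cell (a,0): −0.09·log₂0.09 = 0.3127
  cell (a,1): −0.24·log₂0.24 = 0.4941
  cell (a,2): −0.08·log₂0.08 = 0.2915
  cell (b,0): −0.13·log₂0.13 = 0.3826
  cell (b,1): −0.06·log₂0.06 = 0.2435
  cell (b,2): −0.07·log₂0.07 = 0.2686
  cell (c,0): −0.26·log₂0.26 = 0.5053
  cell (c,1): −0.01·log₂0.01 = 0.0664
  cell (c,2): −0.06·log₂0.06 = 0.2435
Sum = 2.808 bits.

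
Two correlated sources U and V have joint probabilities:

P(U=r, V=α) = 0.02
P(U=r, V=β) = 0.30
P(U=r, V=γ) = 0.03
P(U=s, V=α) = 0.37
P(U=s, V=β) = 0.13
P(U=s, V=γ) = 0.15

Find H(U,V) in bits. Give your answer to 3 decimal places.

2.110 bits

H(U,V) = −Σ p(x,y)·log₂ p(x,y) over all 6 cells.
  cell (r,α): −0.02·log₂0.02 = 0.1129
  cell (r,β): −0.30·log₂0.30 = 0.5211
  cell (r,γ): −0.03·log₂0.03 = 0.1518
  cell (s,α): −0.37·log₂0.37 = 0.5307
  cell (s,β): −0.13·log₂0.13 = 0.3826
  cell (s,γ): −0.15·log₂0.15 = 0.4105
Sum = 2.110 bits.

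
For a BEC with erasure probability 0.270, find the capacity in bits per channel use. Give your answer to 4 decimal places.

Binary erasure channel: capacity C = 1 − ε.
C = 1 − 0.270 = 0.7300 bits per channel use.

0.7300 bits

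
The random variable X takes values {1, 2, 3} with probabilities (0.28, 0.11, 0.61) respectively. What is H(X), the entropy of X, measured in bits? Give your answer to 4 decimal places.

H(X) = −Σ p·log₂ p.
  −(0.28)·log₂(0.28) = 0.51422
  −(0.11)·log₂(0.11) = 0.35029
  −(0.61)·log₂(0.61) = 0.43500
Sum: 0.51422 + 0.35029 + 0.43500 = 1.2995 bits.

1.2995 bits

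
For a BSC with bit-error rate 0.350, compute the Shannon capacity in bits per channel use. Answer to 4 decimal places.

0.0659 bits

Binary symmetric channel: C = 1 − h₂(ε) where h₂ is the binary entropy function.
h₂(0.350) = −0.350·log₂0.350 − 0.650·log₂0.650 = 0.9341.
C = 1 − 0.9341 = 0.0659 bits per channel use.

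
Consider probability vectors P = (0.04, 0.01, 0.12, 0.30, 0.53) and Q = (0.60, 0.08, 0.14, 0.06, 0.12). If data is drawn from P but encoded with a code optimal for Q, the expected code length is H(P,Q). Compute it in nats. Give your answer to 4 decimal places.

H(P,Q) = −Σ p·ln q.
  −0.04·ln(0.60) = 0.02043
  −0.01·ln(0.08) = 0.02526
  −0.12·ln(0.14) = 0.23593
  −0.30·ln(0.06) = 0.84402
  −0.53·ln(0.12) = 1.12374
H(P,Q) = 2.2494 nats.

2.2494 nats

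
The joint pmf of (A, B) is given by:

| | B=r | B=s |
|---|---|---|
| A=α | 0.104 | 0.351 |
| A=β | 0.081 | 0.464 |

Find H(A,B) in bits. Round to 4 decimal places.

H(A,B) = −Σ p(x,y)·log₂ p(x,y) over all 4 cells.
  cell (α,r): −0.104·log₂0.104 = 0.33960
  cell (α,s): −0.351·log₂0.351 = 0.53017
  cell (β,r): −0.081·log₂0.081 = 0.29370
  cell (β,s): −0.464·log₂0.464 = 0.51402
Sum = 1.6775 bits.

1.6775 bits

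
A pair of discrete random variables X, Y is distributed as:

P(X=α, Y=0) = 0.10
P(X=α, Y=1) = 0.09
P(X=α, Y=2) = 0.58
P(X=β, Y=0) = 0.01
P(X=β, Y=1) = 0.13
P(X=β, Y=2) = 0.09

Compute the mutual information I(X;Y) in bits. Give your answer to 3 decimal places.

Marginals: p(X) = (0.7700, 0.2300), p(Y) = (0.1100, 0.2200, 0.6700).
I(X;Y) = Σ p(x,y)·log₂[p(x,y)/(p(x)p(y))].
  (α,0): 0.10·log₂(1.1806) = 0.0240
  (α,1): 0.09·log₂(0.5313) = -0.0821
  (α,2): 0.58·log₂(1.1242) = 0.0980
  (β,0): 0.01·log₂(0.3953) = -0.0134
  (β,1): 0.13·log₂(2.5692) = 0.1770
  (β,2): 0.09·log₂(0.5840) = -0.0698
Sum = 0.134 bits.

0.134 bits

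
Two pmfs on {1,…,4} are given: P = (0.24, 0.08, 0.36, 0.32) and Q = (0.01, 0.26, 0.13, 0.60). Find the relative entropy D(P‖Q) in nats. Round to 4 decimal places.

0.8340 nats

D(P‖Q) = Σ p·ln(p/q).
  0.24·ln(0.24/0.01) = 0.76273
  0.08·ln(0.08/0.26) = -0.09429
  0.36·ln(0.36/0.13) = 0.36669
  0.32·ln(0.32/0.60) = -0.20115
D(P‖Q) = 0.8340 nats.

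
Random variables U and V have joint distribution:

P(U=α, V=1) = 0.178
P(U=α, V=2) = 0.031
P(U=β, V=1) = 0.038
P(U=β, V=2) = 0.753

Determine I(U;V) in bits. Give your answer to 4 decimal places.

Marginals: p(U) = (0.2090, 0.7910), p(V) = (0.2160, 0.7840).
I(U;V) = H(U) + H(V) − H(U,V).
H(U) = 0.7396, H(V) = 0.7528, H(U,V) = 1.0861.
I(U;V) = 0.7396 + 0.7528 − 1.0861 = 0.4063 bits.

0.4063 bits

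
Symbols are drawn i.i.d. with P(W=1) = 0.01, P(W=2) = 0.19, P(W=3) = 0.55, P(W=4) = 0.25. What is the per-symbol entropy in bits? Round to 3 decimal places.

H(W) = −Σ p·log₂ p.
  −(0.01)·log₂(0.01) = 0.0664
  −(0.19)·log₂(0.19) = 0.4552
  −(0.55)·log₂(0.55) = 0.4744
  −(0.25)·log₂(0.25) = 0.5000
Sum: 0.0664 + 0.4552 + 0.4744 + 0.5000 = 1.496 bits.

1.496 bits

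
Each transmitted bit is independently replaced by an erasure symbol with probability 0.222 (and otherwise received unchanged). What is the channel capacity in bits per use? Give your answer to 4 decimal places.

0.7780 bits

Binary erasure channel: capacity C = 1 − ε.
C = 1 − 0.222 = 0.7780 bits per channel use.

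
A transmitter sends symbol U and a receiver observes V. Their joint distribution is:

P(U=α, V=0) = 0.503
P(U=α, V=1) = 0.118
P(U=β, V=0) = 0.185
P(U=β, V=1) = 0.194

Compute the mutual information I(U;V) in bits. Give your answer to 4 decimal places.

Marginals: p(U) = (0.6210, 0.3790), p(V) = (0.6880, 0.3120).
I(U;V) = H(U) + H(V) − H(U,V).
H(U) = 0.9573, H(V) = 0.8955, H(U,V) = 1.7718.
I(U;V) = 0.9573 + 0.8955 − 1.7718 = 0.0810 bits.

0.0810 bits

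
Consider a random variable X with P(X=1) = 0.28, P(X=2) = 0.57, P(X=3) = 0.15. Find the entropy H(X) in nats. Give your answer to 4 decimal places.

0.9614 nats

H(X) = −Σ p·ln p.
  −(0.28)·ln(0.28) = 0.35643
  −(0.57)·ln(0.57) = 0.32041
  −(0.15)·ln(0.15) = 0.28457
Sum: 0.35643 + 0.32041 + 0.28457 = 0.9614 nats.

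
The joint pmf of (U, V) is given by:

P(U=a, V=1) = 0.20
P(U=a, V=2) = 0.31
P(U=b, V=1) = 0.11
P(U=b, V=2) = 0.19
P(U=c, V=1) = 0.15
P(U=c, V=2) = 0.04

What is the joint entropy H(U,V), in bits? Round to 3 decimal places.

H(U,V) = −Σ p(x,y)·log₂ p(x,y) over all 6 cells.
  cell (a,1): −0.20·log₂0.20 = 0.4644
  cell (a,2): −0.31·log₂0.31 = 0.5238
  cell (b,1): −0.11·log₂0.11 = 0.3503
  cell (b,2): −0.19·log₂0.19 = 0.4552
  cell (c,1): −0.15·log₂0.15 = 0.4105
  cell (c,2): −0.04·log₂0.04 = 0.1858
Sum = 2.390 bits.

2.390 bits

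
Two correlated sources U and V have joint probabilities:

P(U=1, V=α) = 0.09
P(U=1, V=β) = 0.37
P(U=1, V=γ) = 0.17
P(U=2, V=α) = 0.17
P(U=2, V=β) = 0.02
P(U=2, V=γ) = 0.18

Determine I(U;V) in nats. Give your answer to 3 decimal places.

Marginals: p(U) = (0.6300, 0.3700), p(V) = (0.2600, 0.3900, 0.3500).
I(U;V) = Σ p(x,y)·ln[p(x,y)/(p(x)p(y))].
  (1,α): 0.09·ln(0.5495) = -0.0539
  (1,β): 0.37·ln(1.5059) = 0.1515
  (1,γ): 0.17·ln(0.7710) = -0.0442
  (2,α): 0.17·ln(1.7672) = 0.0968
  (2,β): 0.02·ln(0.1386) = -0.0395
  (2,γ): 0.18·ln(1.3900) = 0.0593
Sum = 0.170 nats.

0.170 nats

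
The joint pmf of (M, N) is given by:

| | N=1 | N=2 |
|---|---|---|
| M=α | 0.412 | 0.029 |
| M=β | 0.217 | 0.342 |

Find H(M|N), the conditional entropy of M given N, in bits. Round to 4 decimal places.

0.7315 bits

Chain rule: H(M|N) = H(M,N) − H(N).
Marginals: p(M) = (0.4410, 0.5590), p(N) = (0.6290, 0.3710).
H(M,N) = 1.6829 bits; H(N) = 0.9514 bits.
H(M|N) = 1.6829 − 0.9514 = 0.7315 bits.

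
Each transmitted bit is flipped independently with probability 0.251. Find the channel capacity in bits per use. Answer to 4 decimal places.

0.1871 bits

Binary symmetric channel: C = 1 − h₂(ε) where h₂ is the binary entropy function.
h₂(0.251) = −0.251·log₂0.251 − 0.749·log₂0.749 = 0.8129.
C = 1 − 0.8129 = 0.1871 bits per channel use.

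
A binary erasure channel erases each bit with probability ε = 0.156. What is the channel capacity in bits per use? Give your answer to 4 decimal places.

Binary erasure channel: capacity C = 1 − ε.
C = 1 − 0.156 = 0.8440 bits per channel use.

0.8440 bits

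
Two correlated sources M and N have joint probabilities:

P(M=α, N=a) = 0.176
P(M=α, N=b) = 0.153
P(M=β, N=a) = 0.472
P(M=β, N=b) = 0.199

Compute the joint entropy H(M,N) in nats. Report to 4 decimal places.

H(M,N) = −Σ p(x,y)·ln p(x,y) over all 4 cells.
  cell (α,a): −0.176·ln0.176 = 0.30576
  cell (α,b): −0.153·ln0.153 = 0.28723
  cell (β,a): −0.472·ln0.472 = 0.35437
  cell (β,b): −0.199·ln0.199 = 0.32128
Sum = 1.2686 nats.

1.2686 nats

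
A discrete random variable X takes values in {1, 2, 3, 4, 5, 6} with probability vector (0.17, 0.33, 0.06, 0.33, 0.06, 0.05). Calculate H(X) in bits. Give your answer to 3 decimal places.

2.193 bits

H(X) = −Σ p·log₂ p.
  −(0.17)·log₂(0.17) = 0.4346
  −(0.33)·log₂(0.33) = 0.5278
  −(0.06)·log₂(0.06) = 0.2435
  −(0.33)·log₂(0.33) = 0.5278
  −(0.06)·log₂(0.06) = 0.2435
  −(0.05)·log₂(0.05) = 0.2161
Sum: 0.4346 + 0.5278 + 0.2435 + 0.5278 + 0.2435 + 0.2161 = 2.193 bits.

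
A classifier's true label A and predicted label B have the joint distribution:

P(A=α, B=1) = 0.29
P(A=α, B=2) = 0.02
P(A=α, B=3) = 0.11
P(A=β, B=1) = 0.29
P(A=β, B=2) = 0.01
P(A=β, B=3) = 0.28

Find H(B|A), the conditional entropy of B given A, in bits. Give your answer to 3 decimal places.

Marginals: p(A) = (0.4200, 0.5800), p(B) = (0.5800, 0.0300, 0.3900).
H(B|A) = Σ p(A) · H(B|A=·).
  A=α: p=0.4200, H(B|A=α) = 1.0843
  A=β: p=0.5800, H(B|A=β) = 1.1082
Weighted sum = 1.098 bits.

1.098 bits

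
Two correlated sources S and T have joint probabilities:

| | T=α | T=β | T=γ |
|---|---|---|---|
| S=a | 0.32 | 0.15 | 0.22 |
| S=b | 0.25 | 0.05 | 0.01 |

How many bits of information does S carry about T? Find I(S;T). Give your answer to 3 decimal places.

Marginals: p(S) = (0.6900, 0.3100), p(T) = (0.5700, 0.2000, 0.2300).
I(S;T) = H(S) + H(T) − H(S,T).
H(S) = 0.8932, H(T) = 1.4143, H(S,T) = 2.1997.
I(S;T) = 0.8932 + 1.4143 − 2.1997 = 0.108 bits.

0.108 bits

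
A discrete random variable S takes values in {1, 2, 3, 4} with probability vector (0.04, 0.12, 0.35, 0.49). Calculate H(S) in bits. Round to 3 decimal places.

H(S) = −Σ p·log₂ p.
  −(0.04)·log₂(0.04) = 0.1858
  −(0.12)·log₂(0.12) = 0.3671
  −(0.35)·log₂(0.35) = 0.5301
  −(0.49)·log₂(0.49) = 0.5043
Sum: 0.1858 + 0.3671 + 0.5301 + 0.5043 = 1.587 bits.

1.587 bits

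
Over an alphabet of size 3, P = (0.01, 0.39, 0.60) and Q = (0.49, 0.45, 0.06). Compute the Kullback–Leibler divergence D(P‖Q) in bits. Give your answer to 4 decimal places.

D(P‖Q) = Σ p·log₂(p/q).
  0.01·log₂(0.01/0.49) = -0.05615
  0.39·log₂(0.39/0.45) = -0.08052
  0.60·log₂(0.60/0.06) = 1.99316
D(P‖Q) = 1.8565 bits.

1.8565 bits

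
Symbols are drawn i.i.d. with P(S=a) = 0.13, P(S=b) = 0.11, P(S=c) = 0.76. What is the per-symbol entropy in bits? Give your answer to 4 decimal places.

H(S) = −Σ p·log₂ p.
  −(0.13)·log₂(0.13) = 0.38264
  −(0.11)·log₂(0.11) = 0.35029
  −(0.76)·log₂(0.76) = 0.30091
Sum: 0.38264 + 0.35029 + 0.30091 = 1.0338 bits.

1.0338 bits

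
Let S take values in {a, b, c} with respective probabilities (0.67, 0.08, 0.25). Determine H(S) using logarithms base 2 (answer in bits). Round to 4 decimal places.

1.1786 bits

H(S) = −Σ p·log₂ p.
  −(0.67)·log₂(0.67) = 0.38710
  −(0.08)·log₂(0.08) = 0.29151
  −(0.25)·log₂(0.25) = 0.50000
Sum: 0.38710 + 0.29151 + 0.50000 = 1.1786 bits.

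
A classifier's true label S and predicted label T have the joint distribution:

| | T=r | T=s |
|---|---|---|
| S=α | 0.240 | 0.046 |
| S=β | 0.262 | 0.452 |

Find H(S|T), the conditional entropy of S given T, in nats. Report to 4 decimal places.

0.5009 nats

Chain rule: H(S|T) = H(S,T) − H(T).
Marginals: p(S) = (0.2860, 0.7140), p(T) = (0.5020, 0.4980).
H(S,T) = 1.1940 nats; H(T) = 0.6931 nats.
H(S|T) = 1.1940 − 0.6931 = 0.5009 nats.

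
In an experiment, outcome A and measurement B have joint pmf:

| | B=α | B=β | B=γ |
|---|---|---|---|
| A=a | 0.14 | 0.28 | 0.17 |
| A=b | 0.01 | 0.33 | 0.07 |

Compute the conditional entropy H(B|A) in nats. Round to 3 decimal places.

Chain rule: H(B|A) = H(A,B) − H(A).
Marginals: p(A) = (0.5900, 0.4100), p(B) = (0.1500, 0.6100, 0.2400).
H(A,B) = 1.5310 nats; H(A) = 0.6769 nats.
H(B|A) = 1.5310 − 0.6769 = 0.854 nats.

0.854 nats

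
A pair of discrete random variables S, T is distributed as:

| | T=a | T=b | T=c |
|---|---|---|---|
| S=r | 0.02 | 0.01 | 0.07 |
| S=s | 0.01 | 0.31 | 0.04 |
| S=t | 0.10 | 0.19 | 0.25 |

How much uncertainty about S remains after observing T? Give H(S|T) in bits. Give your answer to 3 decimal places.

Chain rule: H(S|T) = H(S,T) − H(T).
Marginals: p(S) = (0.1000, 0.3600, 0.5400), p(T) = (0.1300, 0.5100, 0.3600).
H(S,T) = 2.5113 bits; H(T) = 1.4087 bits.
H(S|T) = 2.5113 − 1.4087 = 1.103 bits.

1.103 bits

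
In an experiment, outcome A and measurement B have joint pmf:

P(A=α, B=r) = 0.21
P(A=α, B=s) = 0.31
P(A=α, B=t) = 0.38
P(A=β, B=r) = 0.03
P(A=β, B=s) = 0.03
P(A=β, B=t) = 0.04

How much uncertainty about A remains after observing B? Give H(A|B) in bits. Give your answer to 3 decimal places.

0.467 bits

Chain rule: H(A|B) = H(A,B) − H(B).
Marginals: p(A) = (0.9000, 0.1000), p(B) = (0.2400, 0.3400, 0.4200).
H(A,B) = 2.0164 bits; H(B) = 1.5490 bits.
H(A|B) = 2.0164 − 1.5490 = 0.467 bits.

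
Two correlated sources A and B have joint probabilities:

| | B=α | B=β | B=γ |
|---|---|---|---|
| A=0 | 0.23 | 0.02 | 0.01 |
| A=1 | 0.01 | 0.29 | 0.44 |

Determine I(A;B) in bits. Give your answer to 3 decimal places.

0.591 bits

Marginals: p(A) = (0.2600, 0.7400), p(B) = (0.2400, 0.3100, 0.4500).
I(A;B) = Σ p(x,y)·log₂[p(x,y)/(p(x)p(y))].
  (0,α): 0.23·log₂(3.6859) = 0.4329
  (0,β): 0.02·log₂(0.2481) = -0.0402
  (0,γ): 0.01·log₂(0.0855) = -0.0355
  (1,α): 0.01·log₂(0.0563) = -0.0415
  (1,β): 0.29·log₂(1.2642) = 0.0981
  (1,γ): 0.44·log₂(1.3213) = 0.1769
Sum = 0.591 bits.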